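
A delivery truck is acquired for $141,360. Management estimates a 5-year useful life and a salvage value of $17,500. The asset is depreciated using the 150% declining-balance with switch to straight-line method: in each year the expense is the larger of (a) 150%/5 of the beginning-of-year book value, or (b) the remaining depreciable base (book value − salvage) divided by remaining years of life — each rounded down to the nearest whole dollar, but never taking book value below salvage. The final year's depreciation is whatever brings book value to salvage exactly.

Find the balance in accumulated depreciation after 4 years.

$108,366

Depreciable base = $141,360 − $17,500 = $123,860.
Year 1: DB = ⌊$141,360 × 150%/5⌋ = $42,408; SL = ⌊$123,860/5⌋ = $24,772 → take DB $42,408. Book value $98,952.
Year 2: DB = ⌊$98,952 × 150%/5⌋ = $29,685; SL = ⌊$81,452/4⌋ = $20,363 → take DB $29,685. Book value $69,267.
Year 3: DB = ⌊$69,267 × 150%/5⌋ = $20,780; SL = ⌊$51,767/3⌋ = $17,255 → take DB $20,780. Book value $48,487.
Year 4: DB = ⌊$48,487 × 150%/5⌋ = $14,546; SL = ⌊$30,987/2⌋ = $15,493 → take SL $15,493. Book value $32,994.
Accumulated through year 4 = $141,360 − $32,994 = $108,366.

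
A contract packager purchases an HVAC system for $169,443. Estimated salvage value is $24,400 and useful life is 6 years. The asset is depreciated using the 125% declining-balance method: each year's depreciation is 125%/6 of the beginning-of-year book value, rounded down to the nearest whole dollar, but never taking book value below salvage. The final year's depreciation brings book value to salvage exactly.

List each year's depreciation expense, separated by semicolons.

Depreciable base = $169,443 − $24,400 = $145,043.
Year 1: ⌊$169,443 × 125%/6⌋ = $35,300. Book value $134,143.
Year 2: ⌊$134,143 × 125%/6⌋ = $27,946. Book value $106,197.
Year 3: ⌊$106,197 × 125%/6⌋ = $22,124. Book value $84,073.
Year 4: ⌊$84,073 × 125%/6⌋ = $17,515. Book value $66,558.
Year 5: ⌊$66,558 × 125%/6⌋ = $13,866. Book value $52,692.
Year 6 (final): $52,692 − $24,400 = $28,292. Book value $24,400.

$35,300; $27,946; $22,124; $17,515; $13,866; $28,292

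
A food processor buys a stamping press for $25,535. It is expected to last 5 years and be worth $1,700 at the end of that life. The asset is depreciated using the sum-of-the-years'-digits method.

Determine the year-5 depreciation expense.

Depreciable base = $25,535 − $1,700 = $23,835.
Sum of the years' digits = 5+4+3+2+1 = 15.
Year 1: $23,835 × 5/15 = $7,945. Book value $17,590.
Year 2: $23,835 × 4/15 = $6,356. Book value $11,234.
Year 3: $23,835 × 3/15 = $4,767. Book value $6,467.
Year 4: $23,835 × 2/15 = $3,178. Book value $3,289.
Year 5: $23,835 × 1/15 = $1,589. Book value $1,700.

$1,589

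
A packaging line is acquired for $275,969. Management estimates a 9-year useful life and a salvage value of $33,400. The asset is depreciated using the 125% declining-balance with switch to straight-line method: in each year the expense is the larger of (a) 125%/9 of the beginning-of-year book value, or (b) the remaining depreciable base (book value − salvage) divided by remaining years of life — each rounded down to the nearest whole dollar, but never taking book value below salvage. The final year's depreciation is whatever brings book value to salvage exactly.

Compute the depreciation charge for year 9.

Depreciable base = $275,969 − $33,400 = $242,569.
Year 1: DB = ⌊$275,969 × 125%/9⌋ = $38,329; SL = ⌊$242,569/9⌋ = $26,952 → take DB $38,329. Book value $237,640.
Year 2: DB = ⌊$237,640 × 125%/9⌋ = $33,005; SL = ⌊$204,240/8⌋ = $25,530 → take DB $33,005. Book value $204,635.
Year 3: DB = ⌊$204,635 × 125%/9⌋ = $28,421; SL = ⌊$171,235/7⌋ = $24,462 → take DB $28,421. Book value $176,214.
Year 4: DB = ⌊$176,214 × 125%/9⌋ = $24,474; SL = ⌊$142,814/6⌋ = $23,802 → take DB $24,474. Book value $151,740.
Year 5: DB = ⌊$151,740 × 125%/9⌋ = $21,075; SL = ⌊$118,340/5⌋ = $23,668 → take SL $23,668. Book value $128,072.
Year 6: DB = ⌊$128,072 × 125%/9⌋ = $17,787; SL = ⌊$94,672/4⌋ = $23,668 → take SL $23,668. Book value $104,404.
Year 7: DB = ⌊$104,404 × 125%/9⌋ = $14,500; SL = ⌊$71,004/3⌋ = $23,668 → take SL $23,668. Book value $80,736.
Year 8: DB = ⌊$80,736 × 125%/9⌋ = $11,213; SL = ⌊$47,336/2⌋ = $23,668 → take SL $23,668. Book value $57,068.
Year 9 (final): $57,068 − $33,400 = $23,668. Book value $33,400.

$23,668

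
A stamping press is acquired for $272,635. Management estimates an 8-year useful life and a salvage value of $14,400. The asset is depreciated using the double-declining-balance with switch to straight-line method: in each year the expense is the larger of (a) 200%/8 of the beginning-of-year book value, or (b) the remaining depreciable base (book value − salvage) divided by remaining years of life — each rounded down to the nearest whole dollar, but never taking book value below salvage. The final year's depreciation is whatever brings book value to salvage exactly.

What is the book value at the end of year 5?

Depreciable base = $272,635 − $14,400 = $258,235.
Year 1: DB = ⌊$272,635 × 200%/8⌋ = $68,158; SL = ⌊$258,235/8⌋ = $32,279 → take DB $68,158. Book value $204,477.
Year 2: DB = ⌊$204,477 × 200%/8⌋ = $51,119; SL = ⌊$190,077/7⌋ = $27,153 → take DB $51,119. Book value $153,358.
Year 3: DB = ⌊$153,358 × 200%/8⌋ = $38,339; SL = ⌊$138,958/6⌋ = $23,159 → take DB $38,339. Book value $115,019.
Year 4: DB = ⌊$115,019 × 200%/8⌋ = $28,754; SL = ⌊$100,619/5⌋ = $20,123 → take DB $28,754. Book value $86,265.
Year 5: DB = ⌊$86,265 × 200%/8⌋ = $21,566; SL = ⌊$71,865/4⌋ = $17,966 → take DB $21,566. Book value $64,699.

$64,699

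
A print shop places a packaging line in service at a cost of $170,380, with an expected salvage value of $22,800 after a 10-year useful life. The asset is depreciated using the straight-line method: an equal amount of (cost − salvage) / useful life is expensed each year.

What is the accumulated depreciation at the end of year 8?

$118,064

Depreciable base = $170,380 − $22,800 = $147,580.
Annual expense = $147,580 / 10 = $14,758.
End of year 1: book value $155,622.
End of year 2: book value $140,864.
End of year 3: book value $126,106.
End of year 4: book value $111,348.
End of year 5: book value $96,590.
End of year 6: book value $81,832.
End of year 7: book value $67,074.
End of year 8: book value $52,316.
Accumulated through year 8 = $170,380 − $52,316 = $118,064.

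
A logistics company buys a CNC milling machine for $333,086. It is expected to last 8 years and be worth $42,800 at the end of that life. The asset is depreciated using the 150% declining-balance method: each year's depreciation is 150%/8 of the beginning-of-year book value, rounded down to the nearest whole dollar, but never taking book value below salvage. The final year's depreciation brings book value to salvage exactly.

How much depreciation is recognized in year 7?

Depreciable base = $333,086 − $42,800 = $290,286.
Year 1: ⌊$333,086 × 150%/8⌋ = $62,453. Book value $270,633.
Year 2: ⌊$270,633 × 150%/8⌋ = $50,743. Book value $219,890.
Year 3: ⌊$219,890 × 150%/8⌋ = $41,229. Book value $178,661.
Year 4: ⌊$178,661 × 150%/8⌋ = $33,498. Book value $145,163.
Year 5: ⌊$145,163 × 150%/8⌋ = $27,218. Book value $117,945.
Year 6: ⌊$117,945 × 150%/8⌋ = $22,114. Book value $95,831.
Year 7: ⌊$95,831 × 150%/8⌋ = $17,968. Book value $77,863.

$17,968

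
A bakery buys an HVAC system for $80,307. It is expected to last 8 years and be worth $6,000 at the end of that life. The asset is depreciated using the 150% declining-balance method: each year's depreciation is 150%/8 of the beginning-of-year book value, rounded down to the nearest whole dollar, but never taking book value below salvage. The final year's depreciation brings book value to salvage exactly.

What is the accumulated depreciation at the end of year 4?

$45,307

Depreciable base = $80,307 − $6,000 = $74,307.
Year 1: ⌊$80,307 × 150%/8⌋ = $15,057. Book value $65,250.
Year 2: ⌊$65,250 × 150%/8⌋ = $12,234. Book value $53,016.
Year 3: ⌊$53,016 × 150%/8⌋ = $9,940. Book value $43,076.
Year 4: ⌊$43,076 × 150%/8⌋ = $8,076. Book value $35,000.
Accumulated through year 4 = $80,307 − $35,000 = $45,307.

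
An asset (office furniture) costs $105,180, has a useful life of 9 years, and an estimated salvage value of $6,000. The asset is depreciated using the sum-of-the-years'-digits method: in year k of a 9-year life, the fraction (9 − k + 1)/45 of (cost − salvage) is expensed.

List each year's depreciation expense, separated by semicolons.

$19,836; $17,632; $15,428; $13,224; $11,020; $8,816; $6,612; $4,408; $2,204

Depreciable base = $105,180 − $6,000 = $99,180.
Sum of the years' digits = 9+8+7+6+5+4+3+2+1 = 45.
Year 1: $99,180 × 9/45 = $19,836. Book value $85,344.
Year 2: $99,180 × 8/45 = $17,632. Book value $67,712.
Year 3: $99,180 × 7/45 = $15,428. Book value $52,284.
Year 4: $99,180 × 6/45 = $13,224. Book value $39,060.
Year 5: $99,180 × 5/45 = $11,020. Book value $28,040.
Year 6: $99,180 × 4/45 = $8,816. Book value $19,224.
Year 7: $99,180 × 3/45 = $6,612. Book value $12,612.
Year 8: $99,180 × 2/45 = $4,408. Book value $8,204.
Year 9: $99,180 × 1/45 = $2,204. Book value $6,000.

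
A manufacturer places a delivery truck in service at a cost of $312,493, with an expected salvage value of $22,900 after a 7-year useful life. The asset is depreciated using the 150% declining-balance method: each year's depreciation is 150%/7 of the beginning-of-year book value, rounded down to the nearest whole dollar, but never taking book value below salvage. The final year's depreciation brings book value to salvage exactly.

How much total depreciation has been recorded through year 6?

$238,968

Depreciable base = $312,493 − $22,900 = $289,593.
Year 1: ⌊$312,493 × 150%/7⌋ = $66,962. Book value $245,531.
Year 2: ⌊$245,531 × 150%/7⌋ = $52,613. Book value $192,918.
Year 3: ⌊$192,918 × 150%/7⌋ = $41,339. Book value $151,579.
Year 4: ⌊$151,579 × 150%/7⌋ = $32,481. Book value $119,098.
Year 5: ⌊$119,098 × 150%/7⌋ = $25,521. Book value $93,577.
Year 6: ⌊$93,577 × 150%/7⌋ = $20,052. Book value $73,525.
Accumulated through year 6 = $312,493 − $73,525 = $238,968.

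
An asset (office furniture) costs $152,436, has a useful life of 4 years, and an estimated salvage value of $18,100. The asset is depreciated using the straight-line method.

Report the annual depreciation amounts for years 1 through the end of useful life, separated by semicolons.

Depreciable base = $152,436 − $18,100 = $134,336.
Annual expense = $134,336 / 4 = $33,584.
End of year 1: book value $118,852.
End of year 2: book value $85,268.
End of year 3: book value $51,684.
End of year 4: book value $18,100.

$33,584; $33,584; $33,584; $33,584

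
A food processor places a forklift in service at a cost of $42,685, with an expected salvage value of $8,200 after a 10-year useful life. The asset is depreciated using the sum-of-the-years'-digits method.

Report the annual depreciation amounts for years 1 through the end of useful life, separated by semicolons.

$6,270; $5,643; $5,016; $4,389; $3,762; $3,135; $2,508; $1,881; $1,254; $627

Depreciable base = $42,685 − $8,200 = $34,485.
Sum of the years' digits = 10+9+8+7+6+5+4+3+2+1 = 55.
Year 1: $34,485 × 10/55 = $6,270. Book value $36,415.
Year 2: $34,485 × 9/55 = $5,643. Book value $30,772.
Year 3: $34,485 × 8/55 = $5,016. Book value $25,756.
Year 4: $34,485 × 7/55 = $4,389. Book value $21,367.
Year 5: $34,485 × 6/55 = $3,762. Book value $17,605.
Year 6: $34,485 × 5/55 = $3,135. Book value $14,470.
Year 7: $34,485 × 4/55 = $2,508. Book value $11,962.
Year 8: $34,485 × 3/55 = $1,881. Book value $10,081.
Year 9: $34,485 × 2/55 = $1,254. Book value $8,827.
Year 10: $34,485 × 1/55 = $627. Book value $8,200.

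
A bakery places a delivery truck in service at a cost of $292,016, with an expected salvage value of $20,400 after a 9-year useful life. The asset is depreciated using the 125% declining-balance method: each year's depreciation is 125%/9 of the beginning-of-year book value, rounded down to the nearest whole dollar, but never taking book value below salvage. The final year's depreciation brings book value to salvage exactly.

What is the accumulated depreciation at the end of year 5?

$153,752

Depreciable base = $292,016 − $20,400 = $271,616.
Year 1: ⌊$292,016 × 125%/9⌋ = $40,557. Book value $251,459.
Year 2: ⌊$251,459 × 125%/9⌋ = $34,924. Book value $216,535.
Year 3: ⌊$216,535 × 125%/9⌋ = $30,074. Book value $186,461.
Year 4: ⌊$186,461 × 125%/9⌋ = $25,897. Book value $160,564.
Year 5: ⌊$160,564 × 125%/9⌋ = $22,300. Book value $138,264.
Accumulated through year 5 = $292,016 − $138,264 = $153,752.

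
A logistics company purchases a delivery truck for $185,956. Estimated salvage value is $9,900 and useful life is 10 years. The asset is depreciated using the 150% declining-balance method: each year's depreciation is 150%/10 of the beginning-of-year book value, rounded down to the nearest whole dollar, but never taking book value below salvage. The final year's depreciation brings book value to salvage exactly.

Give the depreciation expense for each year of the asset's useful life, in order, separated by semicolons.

Depreciable base = $185,956 − $9,900 = $176,056.
Year 1: ⌊$185,956 × 150%/10⌋ = $27,893. Book value $158,063.
Year 2: ⌊$158,063 × 150%/10⌋ = $23,709. Book value $134,354.
Year 3: ⌊$134,354 × 150%/10⌋ = $20,153. Book value $114,201.
Year 4: ⌊$114,201 × 150%/10⌋ = $17,130. Book value $97,071.
Year 5: ⌊$97,071 × 150%/10⌋ = $14,560. Book value $82,511.
Year 6: ⌊$82,511 × 150%/10⌋ = $12,376. Book value $70,135.
Year 7: ⌊$70,135 × 150%/10⌋ = $10,520. Book value $59,615.
Year 8: ⌊$59,615 × 150%/10⌋ = $8,942. Book value $50,673.
Year 9: ⌊$50,673 × 150%/10⌋ = $7,600. Book value $43,073.
Year 10 (final): $43,073 − $9,900 = $33,173. Book value $9,900.

$27,893; $23,709; $20,153; $17,130; $14,560; $12,376; $10,520; $8,942; $7,600; $33,173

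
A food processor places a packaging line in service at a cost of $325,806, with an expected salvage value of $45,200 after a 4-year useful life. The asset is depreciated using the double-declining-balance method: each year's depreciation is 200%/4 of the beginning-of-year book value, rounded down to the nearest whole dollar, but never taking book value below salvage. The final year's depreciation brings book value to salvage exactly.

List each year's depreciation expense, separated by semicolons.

Depreciable base = $325,806 − $45,200 = $280,606.
Year 1: ⌊$325,806 × 200%/4⌋ = $162,903. Book value $162,903.
Year 2: ⌊$162,903 × 200%/4⌋ = $81,451. Book value $81,452.
Year 3: ⌊$81,452 × 200%/4⌋ = $40,726, capped at $36,252. Book value $45,200.
Year 4 (final): $45,200 − $45,200 = $0. Book value $45,200.

$162,903; $81,451; $36,252; $0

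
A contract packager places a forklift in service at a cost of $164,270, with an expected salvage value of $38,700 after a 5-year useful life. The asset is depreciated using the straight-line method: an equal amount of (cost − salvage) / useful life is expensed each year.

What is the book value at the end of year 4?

$63,814

Depreciable base = $164,270 − $38,700 = $125,570.
Annual expense = $125,570 / 5 = $25,114.
End of year 1: book value $139,156.
End of year 2: book value $114,042.
End of year 3: book value $88,928.
End of year 4: book value $63,814.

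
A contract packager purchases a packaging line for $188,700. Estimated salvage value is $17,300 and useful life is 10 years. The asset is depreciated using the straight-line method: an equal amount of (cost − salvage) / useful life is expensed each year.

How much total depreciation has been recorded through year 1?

$17,140

Depreciable base = $188,700 − $17,300 = $171,400.
Annual expense = $171,400 / 10 = $17,140.
End of year 1: book value $171,560.
Accumulated through year 1 = $188,700 − $171,560 = $17,140.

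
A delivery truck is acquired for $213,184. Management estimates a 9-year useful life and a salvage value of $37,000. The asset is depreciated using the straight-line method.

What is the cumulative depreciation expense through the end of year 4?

Depreciable base = $213,184 − $37,000 = $176,184.
Annual expense = $176,184 / 9 = $19,576.
End of year 1: book value $193,608.
End of year 2: book value $174,032.
End of year 3: book value $154,456.
End of year 4: book value $134,880.
Accumulated through year 4 = $213,184 − $134,880 = $78,304.

$78,304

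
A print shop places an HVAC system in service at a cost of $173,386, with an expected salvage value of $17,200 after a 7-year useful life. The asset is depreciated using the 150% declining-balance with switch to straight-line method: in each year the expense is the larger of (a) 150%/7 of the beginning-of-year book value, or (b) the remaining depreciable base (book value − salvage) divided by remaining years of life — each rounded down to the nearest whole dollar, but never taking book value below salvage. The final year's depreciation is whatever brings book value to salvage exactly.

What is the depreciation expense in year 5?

$16,293

Depreciable base = $173,386 − $17,200 = $156,186.
Year 1: DB = ⌊$173,386 × 150%/7⌋ = $37,154; SL = ⌊$156,186/7⌋ = $22,312 → take DB $37,154. Book value $136,232.
Year 2: DB = ⌊$136,232 × 150%/7⌋ = $29,192; SL = ⌊$119,032/6⌋ = $19,838 → take DB $29,192. Book value $107,040.
Year 3: DB = ⌊$107,040 × 150%/7⌋ = $22,937; SL = ⌊$89,840/5⌋ = $17,968 → take DB $22,937. Book value $84,103.
Year 4: DB = ⌊$84,103 × 150%/7⌋ = $18,022; SL = ⌊$66,903/4⌋ = $16,725 → take DB $18,022. Book value $66,081.
Year 5: DB = ⌊$66,081 × 150%/7⌋ = $14,160; SL = ⌊$48,881/3⌋ = $16,293 → take SL $16,293. Book value $49,788.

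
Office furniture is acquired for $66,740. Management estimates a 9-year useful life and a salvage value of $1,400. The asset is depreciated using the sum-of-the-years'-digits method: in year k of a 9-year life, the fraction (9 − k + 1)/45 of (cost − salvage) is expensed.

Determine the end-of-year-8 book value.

Depreciable base = $66,740 − $1,400 = $65,340.
Sum of the years' digits = 9+8+7+6+5+4+3+2+1 = 45.
Year 1: $65,340 × 9/45 = $13,068. Book value $53,672.
Year 2: $65,340 × 8/45 = $11,616. Book value $42,056.
Year 3: $65,340 × 7/45 = $10,164. Book value $31,892.
Year 4: $65,340 × 6/45 = $8,712. Book value $23,180.
Year 5: $65,340 × 5/45 = $7,260. Book value $15,920.
Year 6: $65,340 × 4/45 = $5,808. Book value $10,112.
Year 7: $65,340 × 3/45 = $4,356. Book value $5,756.
Year 8: $65,340 × 2/45 = $2,904. Book value $2,852.

$2,852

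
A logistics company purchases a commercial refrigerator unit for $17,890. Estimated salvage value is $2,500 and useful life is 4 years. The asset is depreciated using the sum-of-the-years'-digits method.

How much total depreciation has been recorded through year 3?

Depreciable base = $17,890 − $2,500 = $15,390.
Sum of the years' digits = 4+3+2+1 = 10.
Year 1: $15,390 × 4/10 = $6,156. Book value $11,734.
Year 2: $15,390 × 3/10 = $4,617. Book value $7,117.
Year 3: $15,390 × 2/10 = $3,078. Book value $4,039.
Accumulated through year 3 = $17,890 − $4,039 = $13,851.

$13,851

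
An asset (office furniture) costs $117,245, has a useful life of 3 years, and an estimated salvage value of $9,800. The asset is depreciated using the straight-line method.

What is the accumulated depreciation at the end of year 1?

$35,815

Depreciable base = $117,245 − $9,800 = $107,445.
Annual expense = $107,445 / 3 = $35,815.
End of year 1: book value $81,430.
Accumulated through year 1 = $117,245 − $81,430 = $35,815.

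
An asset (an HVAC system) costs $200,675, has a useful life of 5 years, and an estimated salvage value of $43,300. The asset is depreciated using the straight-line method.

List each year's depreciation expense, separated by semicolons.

$31,475; $31,475; $31,475; $31,475; $31,475

Depreciable base = $200,675 − $43,300 = $157,375.
Annual expense = $157,375 / 5 = $31,475.
End of year 1: book value $169,200.
End of year 2: book value $137,725.
End of year 3: book value $106,250.
End of year 4: book value $74,775.
End of year 5: book value $43,300.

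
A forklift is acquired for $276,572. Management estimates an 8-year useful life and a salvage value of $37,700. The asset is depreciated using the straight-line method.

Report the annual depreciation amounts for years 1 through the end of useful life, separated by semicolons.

$29,859; $29,859; $29,859; $29,859; $29,859; $29,859; $29,859; $29,859

Depreciable base = $276,572 − $37,700 = $238,872.
Annual expense = $238,872 / 8 = $29,859.
End of year 1: book value $246,713.
End of year 2: book value $216,854.
End of year 3: book value $186,995.
End of year 4: book value $157,136.
End of year 5: book value $127,277.
End of year 6: book value $97,418.
End of year 7: book value $67,559.
End of year 8: book value $37,700.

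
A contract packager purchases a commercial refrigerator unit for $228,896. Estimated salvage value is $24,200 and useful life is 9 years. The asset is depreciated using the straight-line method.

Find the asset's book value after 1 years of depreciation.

Depreciable base = $228,896 − $24,200 = $204,696.
Annual expense = $204,696 / 9 = $22,744.
End of year 1: book value $206,152.

$206,152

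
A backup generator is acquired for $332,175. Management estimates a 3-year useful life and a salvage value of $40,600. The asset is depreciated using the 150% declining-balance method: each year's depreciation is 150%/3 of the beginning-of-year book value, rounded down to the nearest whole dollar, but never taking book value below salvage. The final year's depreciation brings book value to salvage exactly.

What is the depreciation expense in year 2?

$83,044

Depreciable base = $332,175 − $40,600 = $291,575.
Year 1: ⌊$332,175 × 150%/3⌋ = $166,087. Book value $166,088.
Year 2: ⌊$166,088 × 150%/3⌋ = $83,044. Book value $83,044.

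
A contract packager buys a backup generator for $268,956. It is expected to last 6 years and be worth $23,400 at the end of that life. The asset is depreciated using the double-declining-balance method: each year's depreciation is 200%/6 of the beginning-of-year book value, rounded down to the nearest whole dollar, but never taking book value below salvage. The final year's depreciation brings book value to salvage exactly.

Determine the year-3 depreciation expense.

$39,845

Depreciable base = $268,956 − $23,400 = $245,556.
Year 1: ⌊$268,956 × 200%/6⌋ = $89,652. Book value $179,304.
Year 2: ⌊$179,304 × 200%/6⌋ = $59,768. Book value $119,536.
Year 3: ⌊$119,536 × 200%/6⌋ = $39,845. Book value $79,691.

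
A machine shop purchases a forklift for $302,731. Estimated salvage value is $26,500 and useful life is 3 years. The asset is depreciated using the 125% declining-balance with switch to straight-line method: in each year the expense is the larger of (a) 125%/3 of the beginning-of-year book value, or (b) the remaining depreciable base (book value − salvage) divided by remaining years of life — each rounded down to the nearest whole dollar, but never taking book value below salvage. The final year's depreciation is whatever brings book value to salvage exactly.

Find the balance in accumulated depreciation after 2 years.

$201,184

Depreciable base = $302,731 − $26,500 = $276,231.
Year 1: DB = ⌊$302,731 × 125%/3⌋ = $126,137; SL = ⌊$276,231/3⌋ = $92,077 → take DB $126,137. Book value $176,594.
Year 2: DB = ⌊$176,594 × 125%/3⌋ = $73,580; SL = ⌊$150,094/2⌋ = $75,047 → take SL $75,047. Book value $101,547.
Accumulated through year 2 = $302,731 − $101,547 = $201,184.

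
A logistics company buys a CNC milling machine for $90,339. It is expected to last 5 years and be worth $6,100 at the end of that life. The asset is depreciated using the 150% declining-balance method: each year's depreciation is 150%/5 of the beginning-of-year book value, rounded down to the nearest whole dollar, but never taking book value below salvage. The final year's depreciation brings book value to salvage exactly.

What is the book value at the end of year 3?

Depreciable base = $90,339 − $6,100 = $84,239.
Year 1: ⌊$90,339 × 150%/5⌋ = $27,101. Book value $63,238.
Year 2: ⌊$63,238 × 150%/5⌋ = $18,971. Book value $44,267.
Year 3: ⌊$44,267 × 150%/5⌋ = $13,280. Book value $30,987.

$30,987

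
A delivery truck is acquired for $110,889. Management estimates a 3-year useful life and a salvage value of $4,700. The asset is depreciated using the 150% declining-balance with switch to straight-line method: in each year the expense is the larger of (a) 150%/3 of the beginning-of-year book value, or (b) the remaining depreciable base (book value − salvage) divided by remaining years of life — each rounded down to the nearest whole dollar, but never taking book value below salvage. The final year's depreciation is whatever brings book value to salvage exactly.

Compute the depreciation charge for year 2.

$27,722

Depreciable base = $110,889 − $4,700 = $106,189.
Year 1: DB = ⌊$110,889 × 150%/3⌋ = $55,444; SL = ⌊$106,189/3⌋ = $35,396 → take DB $55,444. Book value $55,445.
Year 2: DB = ⌊$55,445 × 150%/3⌋ = $27,722; SL = ⌊$50,745/2⌋ = $25,372 → take DB $27,722. Book value $27,723.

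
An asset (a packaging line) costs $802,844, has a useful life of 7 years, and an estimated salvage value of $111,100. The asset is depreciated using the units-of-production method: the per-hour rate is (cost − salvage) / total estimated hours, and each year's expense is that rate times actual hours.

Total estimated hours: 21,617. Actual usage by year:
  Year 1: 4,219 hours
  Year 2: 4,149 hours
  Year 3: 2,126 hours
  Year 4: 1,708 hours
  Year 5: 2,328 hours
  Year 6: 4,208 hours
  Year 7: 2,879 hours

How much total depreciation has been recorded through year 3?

$335,808

Depreciable base = $802,844 − $111,100 = $691,744.
Rate = $691,744 / 21,617 hours = $32 per hour.
Year 1: 4,219 × $32 = $135,008. Book value $667,836.
Year 2: 4,149 × $32 = $132,768. Book value $535,068.
Year 3: 2,126 × $32 = $68,032. Book value $467,036.
Accumulated through year 3 = $802,844 − $467,036 = $335,808.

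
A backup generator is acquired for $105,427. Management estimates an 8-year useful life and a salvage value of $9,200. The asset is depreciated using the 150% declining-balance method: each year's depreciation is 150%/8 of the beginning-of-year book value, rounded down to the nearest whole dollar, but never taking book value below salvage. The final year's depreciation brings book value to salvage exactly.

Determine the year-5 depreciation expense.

Depreciable base = $105,427 − $9,200 = $96,227.
Year 1: ⌊$105,427 × 150%/8⌋ = $19,767. Book value $85,660.
Year 2: ⌊$85,660 × 150%/8⌋ = $16,061. Book value $69,599.
Year 3: ⌊$69,599 × 150%/8⌋ = $13,049. Book value $56,550.
Year 4: ⌊$56,550 × 150%/8⌋ = $10,603. Book value $45,947.
Year 5: ⌊$45,947 × 150%/8⌋ = $8,615. Book value $37,332.

$8,615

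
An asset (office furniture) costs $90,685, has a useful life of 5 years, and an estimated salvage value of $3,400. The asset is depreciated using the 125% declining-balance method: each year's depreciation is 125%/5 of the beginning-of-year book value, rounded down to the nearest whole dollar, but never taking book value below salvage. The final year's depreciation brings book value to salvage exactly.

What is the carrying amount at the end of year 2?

Depreciable base = $90,685 − $3,400 = $87,285.
Year 1: ⌊$90,685 × 125%/5⌋ = $22,671. Book value $68,014.
Year 2: ⌊$68,014 × 125%/5⌋ = $17,003. Book value $51,011.

$51,011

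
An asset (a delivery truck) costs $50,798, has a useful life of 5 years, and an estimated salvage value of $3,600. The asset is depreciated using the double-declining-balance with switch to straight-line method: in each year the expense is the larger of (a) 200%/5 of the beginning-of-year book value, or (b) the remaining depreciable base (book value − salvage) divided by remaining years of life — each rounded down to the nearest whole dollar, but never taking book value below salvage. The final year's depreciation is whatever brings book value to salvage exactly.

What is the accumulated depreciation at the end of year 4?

$44,214

Depreciable base = $50,798 − $3,600 = $47,198.
Year 1: DB = ⌊$50,798 × 200%/5⌋ = $20,319; SL = ⌊$47,198/5⌋ = $9,439 → take DB $20,319. Book value $30,479.
Year 2: DB = ⌊$30,479 × 200%/5⌋ = $12,191; SL = ⌊$26,879/4⌋ = $6,719 → take DB $12,191. Book value $18,288.
Year 3: DB = ⌊$18,288 × 200%/5⌋ = $7,315; SL = ⌊$14,688/3⌋ = $4,896 → take DB $7,315. Book value $10,973.
Year 4: DB = ⌊$10,973 × 200%/5⌋ = $4,389; SL = ⌊$7,373/2⌋ = $3,686 → take DB $4,389. Book value $6,584.
Accumulated through year 4 = $50,798 − $6,584 = $44,214.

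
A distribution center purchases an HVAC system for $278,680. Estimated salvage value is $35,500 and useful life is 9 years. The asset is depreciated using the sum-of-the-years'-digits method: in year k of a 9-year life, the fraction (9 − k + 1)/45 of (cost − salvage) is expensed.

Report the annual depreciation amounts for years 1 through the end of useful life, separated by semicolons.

$48,636; $43,232; $37,828; $32,424; $27,020; $21,616; $16,212; $10,808; $5,404

Depreciable base = $278,680 − $35,500 = $243,180.
Sum of the years' digits = 9+8+7+6+5+4+3+2+1 = 45.
Year 1: $243,180 × 9/45 = $48,636. Book value $230,044.
Year 2: $243,180 × 8/45 = $43,232. Book value $186,812.
Year 3: $243,180 × 7/45 = $37,828. Book value $148,984.
Year 4: $243,180 × 6/45 = $32,424. Book value $116,560.
Year 5: $243,180 × 5/45 = $27,020. Book value $89,540.
Year 6: $243,180 × 4/45 = $21,616. Book value $67,924.
Year 7: $243,180 × 3/45 = $16,212. Book value $51,712.
Year 8: $243,180 × 2/45 = $10,808. Book value $40,904.
Year 9: $243,180 × 1/45 = $5,404. Book value $35,500.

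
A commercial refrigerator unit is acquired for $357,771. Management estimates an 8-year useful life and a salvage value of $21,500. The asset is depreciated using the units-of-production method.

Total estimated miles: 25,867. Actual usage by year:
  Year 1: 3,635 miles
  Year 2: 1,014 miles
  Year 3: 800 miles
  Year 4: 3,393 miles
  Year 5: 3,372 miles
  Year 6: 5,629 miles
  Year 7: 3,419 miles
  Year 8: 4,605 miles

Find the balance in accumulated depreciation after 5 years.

$158,782

Depreciable base = $357,771 − $21,500 = $336,271.
Rate = $336,271 / 25,867 miles = $13 per mile.
Year 1: 3,635 × $13 = $47,255. Book value $310,516.
Year 2: 1,014 × $13 = $13,182. Book value $297,334.
Year 3: 800 × $13 = $10,400. Book value $286,934.
Year 4: 3,393 × $13 = $44,109. Book value $242,825.
Year 5: 3,372 × $13 = $43,836. Book value $198,989.
Accumulated through year 5 = $357,771 − $198,989 = $158,782.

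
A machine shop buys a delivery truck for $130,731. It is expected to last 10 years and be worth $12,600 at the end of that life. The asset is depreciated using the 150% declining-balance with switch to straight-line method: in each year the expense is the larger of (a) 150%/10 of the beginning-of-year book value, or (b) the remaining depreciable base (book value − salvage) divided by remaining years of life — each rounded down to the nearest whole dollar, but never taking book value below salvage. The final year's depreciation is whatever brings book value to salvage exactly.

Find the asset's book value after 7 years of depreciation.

$39,846

Depreciable base = $130,731 − $12,600 = $118,131.
Year 1: DB = ⌊$130,731 × 150%/10⌋ = $19,609; SL = ⌊$118,131/10⌋ = $11,813 → take DB $19,609. Book value $111,122.
Year 2: DB = ⌊$111,122 × 150%/10⌋ = $16,668; SL = ⌊$98,522/9⌋ = $10,946 → take DB $16,668. Book value $94,454.
Year 3: DB = ⌊$94,454 × 150%/10⌋ = $14,168; SL = ⌊$81,854/8⌋ = $10,231 → take DB $14,168. Book value $80,286.
Year 4: DB = ⌊$80,286 × 150%/10⌋ = $12,042; SL = ⌊$67,686/7⌋ = $9,669 → take DB $12,042. Book value $68,244.
Year 5: DB = ⌊$68,244 × 150%/10⌋ = $10,236; SL = ⌊$55,644/6⌋ = $9,274 → take DB $10,236. Book value $58,008.
Year 6: DB = ⌊$58,008 × 150%/10⌋ = $8,701; SL = ⌊$45,408/5⌋ = $9,081 → take SL $9,081. Book value $48,927.
Year 7: DB = ⌊$48,927 × 150%/10⌋ = $7,339; SL = ⌊$36,327/4⌋ = $9,081 → take SL $9,081. Book value $39,846.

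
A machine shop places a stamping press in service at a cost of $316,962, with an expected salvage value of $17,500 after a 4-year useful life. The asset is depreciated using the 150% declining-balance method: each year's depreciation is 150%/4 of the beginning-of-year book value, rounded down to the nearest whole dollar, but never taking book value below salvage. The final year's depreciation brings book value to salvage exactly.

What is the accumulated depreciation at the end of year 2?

Depreciable base = $316,962 − $17,500 = $299,462.
Year 1: ⌊$316,962 × 150%/4⌋ = $118,860. Book value $198,102.
Year 2: ⌊$198,102 × 150%/4⌋ = $74,288. Book value $123,814.
Accumulated through year 2 = $316,962 − $123,814 = $193,148.

$193,148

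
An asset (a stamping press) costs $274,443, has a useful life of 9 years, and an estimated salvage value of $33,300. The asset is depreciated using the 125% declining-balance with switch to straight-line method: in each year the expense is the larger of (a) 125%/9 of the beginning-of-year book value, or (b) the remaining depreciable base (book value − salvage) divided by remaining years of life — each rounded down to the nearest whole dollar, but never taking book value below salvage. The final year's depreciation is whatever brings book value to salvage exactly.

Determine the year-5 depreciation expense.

Depreciable base = $274,443 − $33,300 = $241,143.
Year 1: DB = ⌊$274,443 × 125%/9⌋ = $38,117; SL = ⌊$241,143/9⌋ = $26,793 → take DB $38,117. Book value $236,326.
Year 2: DB = ⌊$236,326 × 125%/9⌋ = $32,823; SL = ⌊$203,026/8⌋ = $25,378 → take DB $32,823. Book value $203,503.
Year 3: DB = ⌊$203,503 × 125%/9⌋ = $28,264; SL = ⌊$170,203/7⌋ = $24,314 → take DB $28,264. Book value $175,239.
Year 4: DB = ⌊$175,239 × 125%/9⌋ = $24,338; SL = ⌊$141,939/6⌋ = $23,656 → take DB $24,338. Book value $150,901.
Year 5: DB = ⌊$150,901 × 125%/9⌋ = $20,958; SL = ⌊$117,601/5⌋ = $23,520 → take SL $23,520. Book value $127,381.

$23,520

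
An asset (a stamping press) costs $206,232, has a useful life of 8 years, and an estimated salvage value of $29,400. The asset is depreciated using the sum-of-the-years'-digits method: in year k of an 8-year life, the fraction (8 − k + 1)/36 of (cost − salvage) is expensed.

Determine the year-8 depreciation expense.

$4,912

Depreciable base = $206,232 − $29,400 = $176,832.
Sum of the years' digits = 8+7+6+5+4+3+2+1 = 36.
Year 1: $176,832 × 8/36 = $39,296. Book value $166,936.
Year 2: $176,832 × 7/36 = $34,384. Book value $132,552.
Year 3: $176,832 × 6/36 = $29,472. Book value $103,080.
Year 4: $176,832 × 5/36 = $24,560. Book value $78,520.
Year 5: $176,832 × 4/36 = $19,648. Book value $58,872.
Year 6: $176,832 × 3/36 = $14,736. Book value $44,136.
Year 7: $176,832 × 2/36 = $9,824. Book value $34,312.
Year 8: $176,832 × 1/36 = $4,912. Book value $29,400.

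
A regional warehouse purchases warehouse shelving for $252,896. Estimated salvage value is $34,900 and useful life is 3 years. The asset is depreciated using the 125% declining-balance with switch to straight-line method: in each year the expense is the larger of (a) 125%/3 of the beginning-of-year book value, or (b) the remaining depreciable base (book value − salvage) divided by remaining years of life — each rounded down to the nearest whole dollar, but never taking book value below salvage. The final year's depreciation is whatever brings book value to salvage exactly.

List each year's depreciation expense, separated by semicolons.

$105,373; $61,467; $51,156

Depreciable base = $252,896 − $34,900 = $217,996.
Year 1: DB = ⌊$252,896 × 125%/3⌋ = $105,373; SL = ⌊$217,996/3⌋ = $72,665 → take DB $105,373. Book value $147,523.
Year 2: DB = ⌊$147,523 × 125%/3⌋ = $61,467; SL = ⌊$112,623/2⌋ = $56,311 → take DB $61,467. Book value $86,056.
Year 3 (final): $86,056 − $34,900 = $51,156. Book value $34,900.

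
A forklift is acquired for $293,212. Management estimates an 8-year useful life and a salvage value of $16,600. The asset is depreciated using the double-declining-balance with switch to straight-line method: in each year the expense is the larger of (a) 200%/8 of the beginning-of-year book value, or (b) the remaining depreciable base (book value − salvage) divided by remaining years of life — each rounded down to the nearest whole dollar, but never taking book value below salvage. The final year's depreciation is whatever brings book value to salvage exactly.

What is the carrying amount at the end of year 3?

$123,699

Depreciable base = $293,212 − $16,600 = $276,612.
Year 1: DB = ⌊$293,212 × 200%/8⌋ = $73,303; SL = ⌊$276,612/8⌋ = $34,576 → take DB $73,303. Book value $219,909.
Year 2: DB = ⌊$219,909 × 200%/8⌋ = $54,977; SL = ⌊$203,309/7⌋ = $29,044 → take DB $54,977. Book value $164,932.
Year 3: DB = ⌊$164,932 × 200%/8⌋ = $41,233; SL = ⌊$148,332/6⌋ = $24,722 → take DB $41,233. Book value $123,699.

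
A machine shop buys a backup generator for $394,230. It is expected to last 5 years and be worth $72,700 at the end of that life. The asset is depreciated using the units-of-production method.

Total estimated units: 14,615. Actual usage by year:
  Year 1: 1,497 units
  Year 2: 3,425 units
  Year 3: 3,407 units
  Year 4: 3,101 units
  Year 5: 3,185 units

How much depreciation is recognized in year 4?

$68,222

Depreciable base = $394,230 − $72,700 = $321,530.
Rate = $321,530 / 14,615 units = $22 per unit.
Year 1: 1,497 × $22 = $32,934. Book value $361,296.
Year 2: 3,425 × $22 = $75,350. Book value $285,946.
Year 3: 3,407 × $22 = $74,954. Book value $210,992.
Year 4: 3,101 × $22 = $68,222. Book value $142,770.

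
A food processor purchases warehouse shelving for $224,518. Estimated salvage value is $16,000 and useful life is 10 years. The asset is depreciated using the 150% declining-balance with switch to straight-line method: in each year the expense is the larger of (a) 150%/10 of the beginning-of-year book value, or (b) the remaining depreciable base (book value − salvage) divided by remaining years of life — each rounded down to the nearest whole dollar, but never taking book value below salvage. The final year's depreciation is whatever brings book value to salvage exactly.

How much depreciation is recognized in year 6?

$16,724

Depreciable base = $224,518 − $16,000 = $208,518.
Year 1: DB = ⌊$224,518 × 150%/10⌋ = $33,677; SL = ⌊$208,518/10⌋ = $20,851 → take DB $33,677. Book value $190,841.
Year 2: DB = ⌊$190,841 × 150%/10⌋ = $28,626; SL = ⌊$174,841/9⌋ = $19,426 → take DB $28,626. Book value $162,215.
Year 3: DB = ⌊$162,215 × 150%/10⌋ = $24,332; SL = ⌊$146,215/8⌋ = $18,276 → take DB $24,332. Book value $137,883.
Year 4: DB = ⌊$137,883 × 150%/10⌋ = $20,682; SL = ⌊$121,883/7⌋ = $17,411 → take DB $20,682. Book value $117,201.
Year 5: DB = ⌊$117,201 × 150%/10⌋ = $17,580; SL = ⌊$101,201/6⌋ = $16,866 → take DB $17,580. Book value $99,621.
Year 6: DB = ⌊$99,621 × 150%/10⌋ = $14,943; SL = ⌊$83,621/5⌋ = $16,724 → take SL $16,724. Book value $82,897.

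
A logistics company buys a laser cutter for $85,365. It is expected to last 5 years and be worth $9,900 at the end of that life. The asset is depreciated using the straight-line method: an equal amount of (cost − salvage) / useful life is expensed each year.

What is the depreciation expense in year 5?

$15,093

Depreciable base = $85,365 − $9,900 = $75,465.
Annual expense = $75,465 / 5 = $15,093.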